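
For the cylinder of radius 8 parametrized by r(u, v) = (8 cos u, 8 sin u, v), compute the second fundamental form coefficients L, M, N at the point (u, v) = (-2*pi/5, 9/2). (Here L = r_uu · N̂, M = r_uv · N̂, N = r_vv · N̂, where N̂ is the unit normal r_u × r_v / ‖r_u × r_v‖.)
L = -8;  M = 0;  N = 0

Compute the unit normal N̂(u, v) = (cos(u), sin(u), 0), and the second partials r_uu, r_uv, r_vv. Take dot products:
  L(u, v) = r_uu · N̂ = -8,
  M(u, v) = r_uv · N̂ = 0,
  N(u, v) = r_vv · N̂ = 0.
Evaluating at (u, v) = (-2*pi/5, 9/2):
  L = -8, M = 0, N = 0.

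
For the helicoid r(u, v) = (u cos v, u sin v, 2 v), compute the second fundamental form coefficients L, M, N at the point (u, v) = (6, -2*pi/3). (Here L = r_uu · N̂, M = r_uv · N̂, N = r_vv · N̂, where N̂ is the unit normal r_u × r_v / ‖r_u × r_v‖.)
L = 0;  M = -sqrt(10)/10;  N = 0

Compute the unit normal N̂(u, v) = (2*sin(v)/sqrt(u^2 + 4), -2*cos(v)/sqrt(u^2 + 4), u/sqrt(u^2 + 4)), and the second partials r_uu, r_uv, r_vv. Take dot products:
  L(u, v) = r_uu · N̂ = 0,
  M(u, v) = r_uv · N̂ = -2/sqrt(u^2 + 4),
  N(u, v) = r_vv · N̂ = 0.
Evaluating at (u, v) = (6, -2*pi/3):
  L = 0, M = -sqrt(10)/10, N = 0.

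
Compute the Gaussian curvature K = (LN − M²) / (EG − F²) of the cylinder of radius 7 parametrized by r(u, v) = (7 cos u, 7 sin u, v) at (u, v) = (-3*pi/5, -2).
K = 0

Coefficients of the first fundamental form: E = 49, F = 0, G = 1.
Coefficients of the second fundamental form: L = -7, M = 0, N = 0.
Assemble K = (LN − M²)/(EG − F²) = 0. At (u, v) = (-3*pi/5, -2): K = 0.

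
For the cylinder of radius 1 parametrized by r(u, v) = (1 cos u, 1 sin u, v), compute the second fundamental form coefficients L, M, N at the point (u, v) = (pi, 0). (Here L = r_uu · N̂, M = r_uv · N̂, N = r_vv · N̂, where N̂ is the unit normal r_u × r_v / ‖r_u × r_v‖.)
L = -1;  M = 0;  N = 0

Compute the unit normal N̂(u, v) = (cos(u), sin(u), 0), and the second partials r_uu, r_uv, r_vv. Take dot products:
  L(u, v) = r_uu · N̂ = -1,
  M(u, v) = r_uv · N̂ = 0,
  N(u, v) = r_vv · N̂ = 0.
Evaluating at (u, v) = (pi, 0):
  L = -1, M = 0, N = 0.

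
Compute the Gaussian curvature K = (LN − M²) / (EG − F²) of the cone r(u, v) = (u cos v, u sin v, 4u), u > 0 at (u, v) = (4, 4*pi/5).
K = 0

Coefficients of the first fundamental form: E = 17, F = 0, G = u^2.
Coefficients of the second fundamental form: L = 0, M = 0, N = 4*sqrt(17)*u^2/(17*Abs(u)).
Assemble K = (LN − M²)/(EG − F²) = 0. At (u, v) = (4, 4*pi/5): K = 0.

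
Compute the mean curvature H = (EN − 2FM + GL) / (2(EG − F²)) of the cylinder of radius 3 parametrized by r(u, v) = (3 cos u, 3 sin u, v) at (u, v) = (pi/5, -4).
H = -1/6

With E = 9, F = 0, G = 1, L = -3, M = 0, N = 0, assemble
  H = (EN − 2FM + GL) / (2(EG − F²)) = -1/6.
At (u, v) = (pi/5, -4): H = -1/6.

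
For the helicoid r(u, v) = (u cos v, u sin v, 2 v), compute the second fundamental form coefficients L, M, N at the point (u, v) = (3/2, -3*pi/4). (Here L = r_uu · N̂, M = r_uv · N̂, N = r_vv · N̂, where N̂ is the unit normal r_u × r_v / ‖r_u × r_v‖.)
L = 0;  M = -4/5;  N = 0

Compute the unit normal N̂(u, v) = (2*sin(v)/sqrt(u^2 + 4), -2*cos(v)/sqrt(u^2 + 4), u/sqrt(u^2 + 4)), and the second partials r_uu, r_uv, r_vv. Take dot products:
  L(u, v) = r_uu · N̂ = 0,
  M(u, v) = r_uv · N̂ = -2/sqrt(u^2 + 4),
  N(u, v) = r_vv · N̂ = 0.
Evaluating at (u, v) = (3/2, -3*pi/4):
  L = 0, M = -4/5, N = 0.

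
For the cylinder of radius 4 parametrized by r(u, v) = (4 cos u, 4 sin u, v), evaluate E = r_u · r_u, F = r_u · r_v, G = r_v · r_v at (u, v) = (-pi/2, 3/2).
E = 16;  F = 0;  G = 1

Partials: r_u = (-4*sin(u), 4*cos(u), 0), r_v = (0, 0, 1). As functions of (u, v):
  E = r_u · r_u = 16,
  F = r_u · r_v = 0,
  G = r_v · r_v = 1.
Evaluating at (u, v) = (-pi/2, 3/2): E = 16, F = 0, G = 1.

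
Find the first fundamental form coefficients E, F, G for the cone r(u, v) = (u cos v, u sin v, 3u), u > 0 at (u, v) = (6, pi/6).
E = 10;  F = 0;  G = 36

Partials: r_u = (cos(v), sin(v), 3), r_v = (-u*sin(v), u*cos(v), 0). As functions of (u, v):
  E = r_u · r_u = 10,
  F = r_u · r_v = 0,
  G = r_v · r_v = u^2.
Evaluating at (u, v) = (6, pi/6): E = 10, F = 0, G = 36.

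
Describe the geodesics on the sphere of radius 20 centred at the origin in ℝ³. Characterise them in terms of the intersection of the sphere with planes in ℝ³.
Geodesics on the sphere of radius 20 are great circles — circles of radius 20 obtained as the intersection of the sphere with planes through the origin (the centre of the sphere).

A curve α(t) of nonzero constant speed on the sphere of radius 20 is a geodesic iff its acceleration α̈ is everywhere normal to the surface, i.e. parallel to the radial vector α(t). Then d/dt(α × α̇) = α̇ × α̇ + α × α̈ = 0, so α × α̇ is a constant vector n ≠ 0 and α(t) · n = 0 for all t: α lies in the plane through the origin with normal n. The intersection of that plane with the sphere is a circle of radius 20 (a great circle). Conversely, a great circle traversed at constant speed has centripetal acceleration pointing at the origin, hence normal to the sphere, so every great circle is a geodesic.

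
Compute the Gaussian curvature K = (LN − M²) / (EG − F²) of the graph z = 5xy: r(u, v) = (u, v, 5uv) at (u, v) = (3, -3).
K = -25/203401

Coefficients of the first fundamental form: E = 25*v^2 + 1, F = 25*u*v, G = 25*u^2 + 1.
Coefficients of the second fundamental form: L = 0, M = 5/sqrt(25*u^2 + 25*v^2 + 1), N = 0.
Assemble K = (LN − M²)/(EG − F²) = -25/(625*u^4 + 1250*u^2*v^2 + 50*u^2 + 625*v^4 + 50*v^2 + 1). At (u, v) = (3, -3): K = -25/203401.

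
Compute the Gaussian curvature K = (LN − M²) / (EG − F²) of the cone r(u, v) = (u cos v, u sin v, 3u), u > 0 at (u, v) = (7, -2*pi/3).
K = 0

Coefficients of the first fundamental form: E = 10, F = 0, G = u^2.
Coefficients of the second fundamental form: L = 0, M = 0, N = 3*sqrt(10)*u^2/(10*Abs(u)).
Assemble K = (LN − M²)/(EG − F²) = 0. At (u, v) = (7, -2*pi/3): K = 0.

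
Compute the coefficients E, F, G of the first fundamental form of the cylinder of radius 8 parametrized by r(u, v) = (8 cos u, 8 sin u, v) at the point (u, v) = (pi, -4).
E = 64;  F = 0;  G = 1

Partials: r_u = (-8*sin(u), 8*cos(u), 0), r_v = (0, 0, 1). As functions of (u, v):
  E = r_u · r_u = 64,
  F = r_u · r_v = 0,
  G = r_v · r_v = 1.
Evaluating at (u, v) = (pi, -4): E = 64, F = 0, G = 1.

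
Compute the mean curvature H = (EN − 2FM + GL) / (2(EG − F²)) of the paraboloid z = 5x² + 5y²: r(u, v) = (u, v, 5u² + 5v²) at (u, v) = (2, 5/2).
H = 5135*sqrt(114)/350892

With E = 100*u^2 + 1, F = 100*u*v, G = 100*v^2 + 1, L = 10/sqrt(100*u^2 + 100*v^2 + 1), M = 0, N = 10/sqrt(100*u^2 + 100*v^2 + 1), assemble
  H = (EN − 2FM + GL) / (2(EG − F²)) = 10*(50*u^2 + 50*v^2 + 1)/(100*u^2 + 100*v^2 + 1)^(3/2).
At (u, v) = (2, 5/2): H = 5135*sqrt(114)/350892.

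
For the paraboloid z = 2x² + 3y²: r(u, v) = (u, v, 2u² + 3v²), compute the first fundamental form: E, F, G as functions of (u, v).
E = 16*u^2 + 1;  F = 24*u*v;  G = 36*v^2 + 1

Compute partials: r_u = (1, 0, 4*u), r_v = (0, 1, 6*v). Then
  E = r_u · r_u = 16*u^2 + 1,
  F = r_u · r_v = 24*u*v,
  G = r_v · r_v = 36*v^2 + 1.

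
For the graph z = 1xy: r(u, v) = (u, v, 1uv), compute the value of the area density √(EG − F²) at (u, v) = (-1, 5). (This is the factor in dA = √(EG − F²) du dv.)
√(EG − F²)|_{(-1, 5)} = 3*sqrt(3)

E = v^2 + 1, F = u*v, G = u^2 + 1, so EG − F² = u^2 + v^2 + 1. Taking the positive square root: √(EG − F²) = sqrt(u^2 + v^2 + 1). At (u, v) = (-1, 5): 3*sqrt(3).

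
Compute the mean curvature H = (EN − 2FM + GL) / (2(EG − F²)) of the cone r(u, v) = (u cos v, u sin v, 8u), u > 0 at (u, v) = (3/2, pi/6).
H = 8*sqrt(65)/195

With E = 65, F = 0, G = u^2, L = 0, M = 0, N = 8*sqrt(65)*u^2/(65*Abs(u)), assemble
  H = (EN − 2FM + GL) / (2(EG − F²)) = 4*sqrt(65)/(65*Abs(u)).
At (u, v) = (3/2, pi/6): H = 8*sqrt(65)/195.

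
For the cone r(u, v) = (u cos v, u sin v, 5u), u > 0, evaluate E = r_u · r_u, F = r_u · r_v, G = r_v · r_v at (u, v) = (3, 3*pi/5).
E = 26;  F = 0;  G = 9

Partials: r_u = (cos(v), sin(v), 5), r_v = (-u*sin(v), u*cos(v), 0). As functions of (u, v):
  E = r_u · r_u = 26,
  F = r_u · r_v = 0,
  G = r_v · r_v = u^2.
Evaluating at (u, v) = (3, 3*pi/5): E = 26, F = 0, G = 9.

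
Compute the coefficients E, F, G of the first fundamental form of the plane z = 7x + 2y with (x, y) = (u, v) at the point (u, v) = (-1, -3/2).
E = 50;  F = 14;  G = 5

Partials: r_u = (1, 0, 7), r_v = (0, 1, 2). As functions of (u, v):
  E = r_u · r_u = 50,
  F = r_u · r_v = 14,
  G = r_v · r_v = 5.
Evaluating at (u, v) = (-1, -3/2): E = 50, F = 14, G = 5.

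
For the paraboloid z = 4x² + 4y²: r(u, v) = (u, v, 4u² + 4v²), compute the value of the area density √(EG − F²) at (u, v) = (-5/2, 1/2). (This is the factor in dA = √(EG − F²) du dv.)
√(EG − F²)|_{(-5/2, 1/2)} = sqrt(417)

E = 64*u^2 + 1, F = 64*u*v, G = 64*v^2 + 1, so EG − F² = 64*u^2 + 64*v^2 + 1. Taking the positive square root: √(EG − F²) = sqrt(64*u^2 + 64*v^2 + 1). At (u, v) = (-5/2, 1/2): sqrt(417).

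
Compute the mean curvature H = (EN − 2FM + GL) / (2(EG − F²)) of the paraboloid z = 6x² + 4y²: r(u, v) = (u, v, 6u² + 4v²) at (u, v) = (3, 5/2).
H = 7594*sqrt(1697)/2879809

With E = 144*u^2 + 1, F = 96*u*v, G = 64*v^2 + 1, L = 12/sqrt(144*u^2 + 64*v^2 + 1), M = 0, N = 8/sqrt(144*u^2 + 64*v^2 + 1), assemble
  H = (EN − 2FM + GL) / (2(EG − F²)) = 2*(288*u^2 + 192*v^2 + 5)/(144*u^2 + 64*v^2 + 1)^(3/2).
At (u, v) = (3, 5/2): H = 7594*sqrt(1697)/2879809.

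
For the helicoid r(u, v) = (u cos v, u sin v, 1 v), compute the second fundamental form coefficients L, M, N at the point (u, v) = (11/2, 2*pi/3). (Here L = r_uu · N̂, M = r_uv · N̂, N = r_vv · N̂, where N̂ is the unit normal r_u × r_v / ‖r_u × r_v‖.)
L = 0;  M = -2*sqrt(5)/25;  N = 0

Compute the unit normal N̂(u, v) = (sin(v)/sqrt(u^2 + 1), -cos(v)/sqrt(u^2 + 1), u/sqrt(u^2 + 1)), and the second partials r_uu, r_uv, r_vv. Take dot products:
  L(u, v) = r_uu · N̂ = 0,
  M(u, v) = r_uv · N̂ = -1/sqrt(u^2 + 1),
  N(u, v) = r_vv · N̂ = 0.
Evaluating at (u, v) = (11/2, 2*pi/3):
  L = 0, M = -2*sqrt(5)/25, N = 0.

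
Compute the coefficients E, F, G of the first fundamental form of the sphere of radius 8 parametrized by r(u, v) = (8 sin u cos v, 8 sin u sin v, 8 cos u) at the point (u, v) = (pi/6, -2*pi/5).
E = 64;  F = 0;  G = 16

Partials: r_u = (8*cos(u)*cos(v), 8*sin(v)*cos(u), -8*sin(u)), r_v = (-8*sin(u)*sin(v), 8*sin(u)*cos(v), 0). As functions of (u, v):
  E = r_u · r_u = 64,
  F = r_u · r_v = 0,
  G = r_v · r_v = 64*sin(u)^2.
Evaluating at (u, v) = (pi/6, -2*pi/5): E = 64, F = 0, G = 16.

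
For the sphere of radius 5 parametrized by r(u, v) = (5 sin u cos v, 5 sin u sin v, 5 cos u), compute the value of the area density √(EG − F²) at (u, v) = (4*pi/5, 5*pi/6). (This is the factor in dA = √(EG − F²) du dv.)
√(EG − F²)|_{(4*pi/5, 5*pi/6)} = 25*sqrt(10 - 2*sqrt(5))/4

E = 25, F = 0, G = 25*sin(u)^2, so EG − F² = 625*sin(u)^2. Taking the positive square root: √(EG − F²) = 25*Abs(sin(u)). At (u, v) = (4*pi/5, 5*pi/6): 25*sqrt(10 - 2*sqrt(5))/4.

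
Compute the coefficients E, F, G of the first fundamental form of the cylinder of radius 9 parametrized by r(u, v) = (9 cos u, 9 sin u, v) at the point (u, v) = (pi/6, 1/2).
E = 81;  F = 0;  G = 1

Partials: r_u = (-9*sin(u), 9*cos(u), 0), r_v = (0, 0, 1). As functions of (u, v):
  E = r_u · r_u = 81,
  F = r_u · r_v = 0,
  G = r_v · r_v = 1.
Evaluating at (u, v) = (pi/6, 1/2): E = 81, F = 0, G = 1.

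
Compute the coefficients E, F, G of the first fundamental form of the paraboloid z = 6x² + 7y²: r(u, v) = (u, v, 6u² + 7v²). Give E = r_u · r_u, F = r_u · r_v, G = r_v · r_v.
E = 144*u^2 + 1;  F = 168*u*v;  G = 196*v^2 + 1

Compute partials: r_u = (1, 0, 12*u), r_v = (0, 1, 14*v). Then
  E = r_u · r_u = 144*u^2 + 1,
  F = r_u · r_v = 168*u*v,
  G = r_v · r_v = 196*v^2 + 1.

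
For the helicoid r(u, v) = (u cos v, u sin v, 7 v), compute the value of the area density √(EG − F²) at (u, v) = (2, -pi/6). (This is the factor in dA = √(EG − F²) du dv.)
√(EG − F²)|_{(2, -pi/6)} = sqrt(53)

E = 1, F = 0, G = u^2 + 49, so EG − F² = u^2 + 49. Taking the positive square root: √(EG − F²) = sqrt(u^2 + 49). At (u, v) = (2, -pi/6): sqrt(53).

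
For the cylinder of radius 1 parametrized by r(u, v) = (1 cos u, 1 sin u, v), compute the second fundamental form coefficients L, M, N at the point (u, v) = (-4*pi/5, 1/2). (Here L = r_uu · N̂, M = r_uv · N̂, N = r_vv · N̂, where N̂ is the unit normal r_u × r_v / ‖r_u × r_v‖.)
L = -1;  M = 0;  N = 0

Compute the unit normal N̂(u, v) = (cos(u), sin(u), 0), and the second partials r_uu, r_uv, r_vv. Take dot products:
  L(u, v) = r_uu · N̂ = -1,
  M(u, v) = r_uv · N̂ = 0,
  N(u, v) = r_vv · N̂ = 0.
Evaluating at (u, v) = (-4*pi/5, 1/2):
  L = -1, M = 0, N = 0.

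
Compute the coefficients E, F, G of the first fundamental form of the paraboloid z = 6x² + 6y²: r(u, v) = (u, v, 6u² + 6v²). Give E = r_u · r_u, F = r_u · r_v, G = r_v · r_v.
E = 144*u^2 + 1;  F = 144*u*v;  G = 144*v^2 + 1

Compute partials: r_u = (1, 0, 12*u), r_v = (0, 1, 12*v). Then
  E = r_u · r_u = 144*u^2 + 1,
  F = r_u · r_v = 144*u*v,
  G = r_v · r_v = 144*v^2 + 1.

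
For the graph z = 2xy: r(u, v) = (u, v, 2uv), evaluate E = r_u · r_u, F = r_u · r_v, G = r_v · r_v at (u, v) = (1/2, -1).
E = 5;  F = -2;  G = 2

Partials: r_u = (1, 0, 2*v), r_v = (0, 1, 2*u). As functions of (u, v):
  E = r_u · r_u = 4*v^2 + 1,
  F = r_u · r_v = 4*u*v,
  G = r_v · r_v = 4*u^2 + 1.
Evaluating at (u, v) = (1/2, -1): E = 5, F = -2, G = 2.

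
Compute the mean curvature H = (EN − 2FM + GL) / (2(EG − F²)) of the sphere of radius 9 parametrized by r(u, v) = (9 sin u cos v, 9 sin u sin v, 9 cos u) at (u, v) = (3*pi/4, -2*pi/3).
H = -1/9

With E = 81, F = 0, G = 81*sin(u)^2, L = -9*sin(u)/Abs(sin(u)), M = 0, N = -9*sin(u)^3/Abs(sin(u)), assemble
  H = (EN − 2FM + GL) / (2(EG − F²)) = -sin(u)/(9*Abs(sin(u))).
At (u, v) = (3*pi/4, -2*pi/3): H = -1/9.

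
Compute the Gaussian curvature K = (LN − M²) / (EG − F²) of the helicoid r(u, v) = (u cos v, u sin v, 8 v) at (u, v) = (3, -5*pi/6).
K = -64/5329

Coefficients of the first fundamental form: E = 1, F = 0, G = u^2 + 64.
Coefficients of the second fundamental form: L = 0, M = -8/sqrt(u^2 + 64), N = 0.
Assemble K = (LN − M²)/(EG − F²) = -64/(u^2 + 64)^2. At (u, v) = (3, -5*pi/6): K = -64/5329.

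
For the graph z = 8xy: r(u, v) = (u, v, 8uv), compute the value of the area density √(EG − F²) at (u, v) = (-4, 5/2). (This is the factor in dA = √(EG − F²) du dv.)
√(EG − F²)|_{(-4, 5/2)} = 5*sqrt(57)

E = 64*v^2 + 1, F = 64*u*v, G = 64*u^2 + 1, so EG − F² = 64*u^2 + 64*v^2 + 1. Taking the positive square root: √(EG − F²) = sqrt(64*u^2 + 64*v^2 + 1). At (u, v) = (-4, 5/2): 5*sqrt(57).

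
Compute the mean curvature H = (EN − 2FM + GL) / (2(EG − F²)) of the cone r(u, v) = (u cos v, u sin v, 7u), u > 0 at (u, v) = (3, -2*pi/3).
H = 7*sqrt(2)/60

With E = 50, F = 0, G = u^2, L = 0, M = 0, N = 7*sqrt(2)*u^2/(10*Abs(u)), assemble
  H = (EN − 2FM + GL) / (2(EG − F²)) = 7*sqrt(2)/(20*Abs(u)).
At (u, v) = (3, -2*pi/3): H = 7*sqrt(2)/60.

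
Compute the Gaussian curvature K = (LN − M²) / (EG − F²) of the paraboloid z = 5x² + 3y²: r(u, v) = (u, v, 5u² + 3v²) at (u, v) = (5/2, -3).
K = 3/45125

Coefficients of the first fundamental form: E = 100*u^2 + 1, F = 60*u*v, G = 36*v^2 + 1.
Coefficients of the second fundamental form: L = 10/sqrt(100*u^2 + 36*v^2 + 1), M = 0, N = 6/sqrt(100*u^2 + 36*v^2 + 1).
Assemble K = (LN − M²)/(EG − F²) = 60/(10000*u^4 + 7200*u^2*v^2 + 200*u^2 + 1296*v^4 + 72*v^2 + 1). At (u, v) = (5/2, -3): K = 3/45125.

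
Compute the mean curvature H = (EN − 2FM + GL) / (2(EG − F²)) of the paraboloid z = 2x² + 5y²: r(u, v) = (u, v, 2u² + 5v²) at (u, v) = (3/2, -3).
H = 1987*sqrt(937)/877969

With E = 16*u^2 + 1, F = 40*u*v, G = 100*v^2 + 1, L = 4/sqrt(16*u^2 + 100*v^2 + 1), M = 0, N = 10/sqrt(16*u^2 + 100*v^2 + 1), assemble
  H = (EN − 2FM + GL) / (2(EG − F²)) = (80*u^2 + 200*v^2 + 7)/(16*u^2 + 100*v^2 + 1)^(3/2).
At (u, v) = (3/2, -3): H = 1987*sqrt(937)/877969.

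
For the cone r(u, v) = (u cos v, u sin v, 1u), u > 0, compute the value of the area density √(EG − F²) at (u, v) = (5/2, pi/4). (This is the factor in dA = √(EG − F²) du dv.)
√(EG − F²)|_{(5/2, pi/4)} = 5*sqrt(2)/2

E = 2, F = 0, G = u^2, so EG − F² = 2*u^2. Taking the positive square root: √(EG − F²) = sqrt(2)*Abs(u). At (u, v) = (5/2, pi/4): 5*sqrt(2)/2.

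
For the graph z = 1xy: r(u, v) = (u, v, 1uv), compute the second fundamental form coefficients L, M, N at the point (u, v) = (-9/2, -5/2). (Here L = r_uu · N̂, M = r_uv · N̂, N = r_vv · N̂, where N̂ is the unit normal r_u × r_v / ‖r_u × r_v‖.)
L = 0;  M = sqrt(110)/55;  N = 0

Compute the unit normal N̂(u, v) = (-v/sqrt(u^2 + v^2 + 1), -u/sqrt(u^2 + v^2 + 1), 1/sqrt(u^2 + v^2 + 1)), and the second partials r_uu, r_uv, r_vv. Take dot products:
  L(u, v) = r_uu · N̂ = 0,
  M(u, v) = r_uv · N̂ = 1/sqrt(u^2 + v^2 + 1),
  N(u, v) = r_vv · N̂ = 0.
Evaluating at (u, v) = (-9/2, -5/2):
  L = 0, M = sqrt(110)/55, N = 0.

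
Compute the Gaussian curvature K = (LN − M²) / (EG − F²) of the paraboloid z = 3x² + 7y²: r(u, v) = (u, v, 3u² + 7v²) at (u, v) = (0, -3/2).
K = 21/48841

Coefficients of the first fundamental form: E = 36*u^2 + 1, F = 84*u*v, G = 196*v^2 + 1.
Coefficients of the second fundamental form: L = 6/sqrt(36*u^2 + 196*v^2 + 1), M = 0, N = 14/sqrt(36*u^2 + 196*v^2 + 1).
Assemble K = (LN − M²)/(EG − F²) = 84/(1296*u^4 + 14112*u^2*v^2 + 72*u^2 + 38416*v^4 + 392*v^2 + 1). At (u, v) = (0, -3/2): K = 21/48841.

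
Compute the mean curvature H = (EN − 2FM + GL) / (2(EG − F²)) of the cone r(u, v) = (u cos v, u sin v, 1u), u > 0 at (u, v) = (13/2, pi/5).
H = sqrt(2)/26

With E = 2, F = 0, G = u^2, L = 0, M = 0, N = sqrt(2)*u^2/(2*Abs(u)), assemble
  H = (EN − 2FM + GL) / (2(EG − F²)) = sqrt(2)/(4*Abs(u)).
At (u, v) = (13/2, pi/5): H = sqrt(2)/26.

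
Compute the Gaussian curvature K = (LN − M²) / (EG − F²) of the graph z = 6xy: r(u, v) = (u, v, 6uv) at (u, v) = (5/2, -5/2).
K = -36/203401

Coefficients of the first fundamental form: E = 36*v^2 + 1, F = 36*u*v, G = 36*u^2 + 1.
Coefficients of the second fundamental form: L = 0, M = 6/sqrt(36*u^2 + 36*v^2 + 1), N = 0.
Assemble K = (LN − M²)/(EG − F²) = -36/(1296*u^4 + 2592*u^2*v^2 + 72*u^2 + 1296*v^4 + 72*v^2 + 1). At (u, v) = (5/2, -5/2): K = -36/203401.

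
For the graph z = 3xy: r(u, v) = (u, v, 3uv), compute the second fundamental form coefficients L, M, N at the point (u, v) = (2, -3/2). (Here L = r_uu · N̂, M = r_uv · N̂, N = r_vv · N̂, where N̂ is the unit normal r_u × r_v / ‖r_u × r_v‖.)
L = 0;  M = 6*sqrt(229)/229;  N = 0

Compute the unit normal N̂(u, v) = (-3*v/sqrt(9*u^2 + 9*v^2 + 1), -3*u/sqrt(9*u^2 + 9*v^2 + 1), 1/sqrt(9*u^2 + 9*v^2 + 1)), and the second partials r_uu, r_uv, r_vv. Take dot products:
  L(u, v) = r_uu · N̂ = 0,
  M(u, v) = r_uv · N̂ = 3/sqrt(9*u^2 + 9*v^2 + 1),
  N(u, v) = r_vv · N̂ = 0.
Evaluating at (u, v) = (2, -3/2):
  L = 0, M = 6*sqrt(229)/229, N = 0.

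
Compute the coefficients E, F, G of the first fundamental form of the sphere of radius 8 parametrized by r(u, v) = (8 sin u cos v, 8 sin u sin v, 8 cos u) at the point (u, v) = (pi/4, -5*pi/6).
E = 64;  F = 0;  G = 32

Partials: r_u = (8*cos(u)*cos(v), 8*sin(v)*cos(u), -8*sin(u)), r_v = (-8*sin(u)*sin(v), 8*sin(u)*cos(v), 0). As functions of (u, v):
  E = r_u · r_u = 64,
  F = r_u · r_v = 0,
  G = r_v · r_v = 64*sin(u)^2.
Evaluating at (u, v) = (pi/4, -5*pi/6): E = 64, F = 0, G = 32.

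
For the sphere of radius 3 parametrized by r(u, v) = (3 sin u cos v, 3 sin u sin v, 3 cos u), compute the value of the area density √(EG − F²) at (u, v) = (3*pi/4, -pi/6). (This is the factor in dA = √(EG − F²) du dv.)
√(EG − F²)|_{(3*pi/4, -pi/6)} = 9*sqrt(2)/2

E = 9, F = 0, G = 9*sin(u)^2, so EG − F² = 81*sin(u)^2. Taking the positive square root: √(EG − F²) = 9*Abs(sin(u)). At (u, v) = (3*pi/4, -pi/6): 9*sqrt(2)/2.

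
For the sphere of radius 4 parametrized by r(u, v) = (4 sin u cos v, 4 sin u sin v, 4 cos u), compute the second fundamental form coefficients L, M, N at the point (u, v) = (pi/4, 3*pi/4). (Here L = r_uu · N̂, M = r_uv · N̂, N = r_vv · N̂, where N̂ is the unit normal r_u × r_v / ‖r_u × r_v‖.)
L = -4;  M = 0;  N = -2

Compute the unit normal N̂(u, v) = (sin(u)^2*cos(v)/Abs(sin(u)), sin(u)^2*sin(v)/Abs(sin(u)), sin(2*u)/(2*Abs(sin(u)))), and the second partials r_uu, r_uv, r_vv. Take dot products:
  L(u, v) = r_uu · N̂ = -4*sin(u)/Abs(sin(u)),
  M(u, v) = r_uv · N̂ = 0,
  N(u, v) = r_vv · N̂ = -4*sin(u)^3/Abs(sin(u)).
Evaluating at (u, v) = (pi/4, 3*pi/4):
  L = -4, M = 0, N = -2.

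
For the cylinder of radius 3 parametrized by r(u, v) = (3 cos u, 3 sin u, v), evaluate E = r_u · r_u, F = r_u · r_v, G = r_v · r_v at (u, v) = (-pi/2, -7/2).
E = 9;  F = 0;  G = 1

Partials: r_u = (-3*sin(u), 3*cos(u), 0), r_v = (0, 0, 1). As functions of (u, v):
  E = r_u · r_u = 9,
  F = r_u · r_v = 0,
  G = r_v · r_v = 1.
Evaluating at (u, v) = (-pi/2, -7/2): E = 9, F = 0, G = 1.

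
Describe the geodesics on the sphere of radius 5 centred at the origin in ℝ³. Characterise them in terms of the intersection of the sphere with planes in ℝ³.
Geodesics on the sphere of radius 5 are great circles — circles of radius 5 obtained as the intersection of the sphere with planes through the origin (the centre of the sphere).

A curve α(t) of nonzero constant speed on the sphere of radius 5 is a geodesic iff its acceleration α̈ is everywhere normal to the surface, i.e. parallel to the radial vector α(t). Then d/dt(α × α̇) = α̇ × α̇ + α × α̈ = 0, so α × α̇ is a constant vector n ≠ 0 and α(t) · n = 0 for all t: α lies in the plane through the origin with normal n. The intersection of that plane with the sphere is a circle of radius 5 (a great circle). Conversely, a great circle traversed at constant speed has centripetal acceleration pointing at the origin, hence normal to the sphere, so every great circle is a geodesic.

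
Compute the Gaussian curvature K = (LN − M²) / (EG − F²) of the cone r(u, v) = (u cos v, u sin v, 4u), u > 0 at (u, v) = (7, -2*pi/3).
K = 0

Coefficients of the first fundamental form: E = 17, F = 0, G = u^2.
Coefficients of the second fundamental form: L = 0, M = 0, N = 4*sqrt(17)*u^2/(17*Abs(u)).
Assemble K = (LN − M²)/(EG − F²) = 0. At (u, v) = (7, -2*pi/3): K = 0.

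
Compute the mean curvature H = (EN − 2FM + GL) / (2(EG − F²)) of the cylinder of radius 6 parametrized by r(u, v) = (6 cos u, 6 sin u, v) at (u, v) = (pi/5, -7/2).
H = -1/12

With E = 36, F = 0, G = 1, L = -6, M = 0, N = 0, assemble
  H = (EN − 2FM + GL) / (2(EG − F²)) = -1/12.
At (u, v) = (pi/5, -7/2): H = -1/12.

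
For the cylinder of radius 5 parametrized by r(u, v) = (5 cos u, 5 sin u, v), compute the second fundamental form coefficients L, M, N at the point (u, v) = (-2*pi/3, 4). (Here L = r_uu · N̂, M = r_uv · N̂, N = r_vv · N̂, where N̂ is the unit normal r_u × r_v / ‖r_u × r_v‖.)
L = -5;  M = 0;  N = 0

Compute the unit normal N̂(u, v) = (cos(u), sin(u), 0), and the second partials r_uu, r_uv, r_vv. Take dot products:
  L(u, v) = r_uu · N̂ = -5,
  M(u, v) = r_uv · N̂ = 0,
  N(u, v) = r_vv · N̂ = 0.
Evaluating at (u, v) = (-2*pi/3, 4):
  L = -5, M = 0, N = 0.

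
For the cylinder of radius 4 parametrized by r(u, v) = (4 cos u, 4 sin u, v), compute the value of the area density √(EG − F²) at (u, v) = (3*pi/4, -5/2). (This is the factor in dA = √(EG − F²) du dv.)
√(EG − F²)|_{(3*pi/4, -5/2)} = 4

E = 16, F = 0, G = 1, so EG − F² = 16. Taking the positive square root: √(EG − F²) = 4. At (u, v) = (3*pi/4, -5/2): 4.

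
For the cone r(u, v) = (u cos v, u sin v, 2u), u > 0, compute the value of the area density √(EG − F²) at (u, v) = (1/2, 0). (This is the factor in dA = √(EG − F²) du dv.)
√(EG − F²)|_{(1/2, 0)} = sqrt(5)/2

E = 5, F = 0, G = u^2, so EG − F² = 5*u^2. Taking the positive square root: √(EG − F²) = sqrt(5)*Abs(u). At (u, v) = (1/2, 0): sqrt(5)/2.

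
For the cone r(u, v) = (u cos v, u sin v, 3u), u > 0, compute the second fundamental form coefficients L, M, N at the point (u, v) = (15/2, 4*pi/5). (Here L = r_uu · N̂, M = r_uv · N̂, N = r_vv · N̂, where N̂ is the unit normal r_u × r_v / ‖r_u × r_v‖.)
L = 0;  M = 0;  N = 9*sqrt(10)/4

Compute the unit normal N̂(u, v) = (-3*sqrt(10)*u*cos(v)/(10*Abs(u)), -3*sqrt(10)*u*sin(v)/(10*Abs(u)), sqrt(10)*u/(10*Abs(u))), and the second partials r_uu, r_uv, r_vv. Take dot products:
  L(u, v) = r_uu · N̂ = 0,
  M(u, v) = r_uv · N̂ = 0,
  N(u, v) = r_vv · N̂ = 3*sqrt(10)*u^2/(10*Abs(u)).
Evaluating at (u, v) = (15/2, 4*pi/5):
  L = 0, M = 0, N = 9*sqrt(10)/4.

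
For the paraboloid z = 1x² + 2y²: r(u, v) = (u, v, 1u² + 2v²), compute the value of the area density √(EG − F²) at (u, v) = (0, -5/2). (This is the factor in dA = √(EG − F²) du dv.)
√(EG − F²)|_{(0, -5/2)} = sqrt(101)

E = 4*u^2 + 1, F = 8*u*v, G = 16*v^2 + 1, so EG − F² = 4*u^2 + 16*v^2 + 1. Taking the positive square root: √(EG − F²) = sqrt(4*u^2 + 16*v^2 + 1). At (u, v) = (0, -5/2): sqrt(101).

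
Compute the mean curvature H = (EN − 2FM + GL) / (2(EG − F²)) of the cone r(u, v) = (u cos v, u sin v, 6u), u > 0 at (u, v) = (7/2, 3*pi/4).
H = 6*sqrt(37)/259

With E = 37, F = 0, G = u^2, L = 0, M = 0, N = 6*sqrt(37)*u^2/(37*Abs(u)), assemble
  H = (EN − 2FM + GL) / (2(EG − F²)) = 3*sqrt(37)/(37*Abs(u)).
At (u, v) = (7/2, 3*pi/4): H = 6*sqrt(37)/259.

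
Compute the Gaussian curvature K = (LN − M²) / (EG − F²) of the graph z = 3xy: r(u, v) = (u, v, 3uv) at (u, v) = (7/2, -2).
K = -144/346921

Coefficients of the first fundamental form: E = 9*v^2 + 1, F = 9*u*v, G = 9*u^2 + 1.
Coefficients of the second fundamental form: L = 0, M = 3/sqrt(9*u^2 + 9*v^2 + 1), N = 0.
Assemble K = (LN − M²)/(EG − F²) = -9/(81*u^4 + 162*u^2*v^2 + 18*u^2 + 81*v^4 + 18*v^2 + 1). At (u, v) = (7/2, -2): K = -144/346921.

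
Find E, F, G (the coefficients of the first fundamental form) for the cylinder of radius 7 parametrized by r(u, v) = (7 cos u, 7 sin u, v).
E = 49;  F = 0;  G = 1

Compute partials: r_u = (-7*sin(u), 7*cos(u), 0), r_v = (0, 0, 1). Then
  E = r_u · r_u = 49,
  F = r_u · r_v = 0,
  G = r_v · r_v = 1.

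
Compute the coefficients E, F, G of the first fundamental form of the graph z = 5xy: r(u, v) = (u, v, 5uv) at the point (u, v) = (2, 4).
E = 401;  F = 200;  G = 101

Partials: r_u = (1, 0, 5*v), r_v = (0, 1, 5*u). As functions of (u, v):
  E = r_u · r_u = 25*v^2 + 1,
  F = r_u · r_v = 25*u*v,
  G = r_v · r_v = 25*u^2 + 1.
Evaluating at (u, v) = (2, 4): E = 401, F = 200, G = 101.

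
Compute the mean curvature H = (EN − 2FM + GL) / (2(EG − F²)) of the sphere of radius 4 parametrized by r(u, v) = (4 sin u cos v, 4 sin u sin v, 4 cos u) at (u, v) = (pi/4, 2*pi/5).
H = -1/4

With E = 16, F = 0, G = 16*sin(u)^2, L = -4*sin(u)/Abs(sin(u)), M = 0, N = -4*sin(u)^3/Abs(sin(u)), assemble
  H = (EN − 2FM + GL) / (2(EG − F²)) = -sin(u)/(4*Abs(sin(u))).
At (u, v) = (pi/4, 2*pi/5): H = -1/4.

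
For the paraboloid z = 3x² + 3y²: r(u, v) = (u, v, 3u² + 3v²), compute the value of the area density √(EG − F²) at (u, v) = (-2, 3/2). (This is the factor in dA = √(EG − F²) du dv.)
√(EG − F²)|_{(-2, 3/2)} = sqrt(226)

E = 36*u^2 + 1, F = 36*u*v, G = 36*v^2 + 1, so EG − F² = 36*u^2 + 36*v^2 + 1. Taking the positive square root: √(EG − F²) = sqrt(36*u^2 + 36*v^2 + 1). At (u, v) = (-2, 3/2): sqrt(226).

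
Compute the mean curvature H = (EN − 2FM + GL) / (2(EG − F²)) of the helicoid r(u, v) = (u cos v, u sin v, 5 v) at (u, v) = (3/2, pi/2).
H = 0

With E = 1, F = 0, G = u^2 + 25, L = 0, M = -5/sqrt(u^2 + 25), N = 0, assemble
  H = (EN − 2FM + GL) / (2(EG − F²)) = 0.
At (u, v) = (3/2, pi/2): H = 0.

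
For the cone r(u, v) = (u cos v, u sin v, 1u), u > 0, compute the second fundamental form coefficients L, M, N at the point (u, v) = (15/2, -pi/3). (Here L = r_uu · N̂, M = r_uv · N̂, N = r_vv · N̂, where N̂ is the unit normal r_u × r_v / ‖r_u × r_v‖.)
L = 0;  M = 0;  N = 15*sqrt(2)/4

Compute the unit normal N̂(u, v) = (-sqrt(2)*u*cos(v)/(2*Abs(u)), -sqrt(2)*u*sin(v)/(2*Abs(u)), sqrt(2)*u/(2*Abs(u))), and the second partials r_uu, r_uv, r_vv. Take dot products:
  L(u, v) = r_uu · N̂ = 0,
  M(u, v) = r_uv · N̂ = 0,
  N(u, v) = r_vv · N̂ = sqrt(2)*u^2/(2*Abs(u)).
Evaluating at (u, v) = (15/2, -pi/3):
  L = 0, M = 0, N = 15*sqrt(2)/4.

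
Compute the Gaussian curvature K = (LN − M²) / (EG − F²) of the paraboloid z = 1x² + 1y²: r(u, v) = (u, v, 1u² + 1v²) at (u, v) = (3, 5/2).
K = 1/961

Coefficients of the first fundamental form: E = 4*u^2 + 1, F = 4*u*v, G = 4*v^2 + 1.
Coefficients of the second fundamental form: L = 2/sqrt(4*u^2 + 4*v^2 + 1), M = 0, N = 2/sqrt(4*u^2 + 4*v^2 + 1).
Assemble K = (LN − M²)/(EG − F²) = 4/(16*u^4 + 32*u^2*v^2 + 8*u^2 + 16*v^4 + 8*v^2 + 1). At (u, v) = (3, 5/2): K = 1/961.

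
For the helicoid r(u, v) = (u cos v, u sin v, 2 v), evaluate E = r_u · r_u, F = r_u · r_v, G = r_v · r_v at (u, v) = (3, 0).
E = 1;  F = 0;  G = 13

Partials: r_u = (cos(v), sin(v), 0), r_v = (-u*sin(v), u*cos(v), 2). As functions of (u, v):
  E = r_u · r_u = 1,
  F = r_u · r_v = 0,
  G = r_v · r_v = u^2 + 4.
Evaluating at (u, v) = (3, 0): E = 1, F = 0, G = 13.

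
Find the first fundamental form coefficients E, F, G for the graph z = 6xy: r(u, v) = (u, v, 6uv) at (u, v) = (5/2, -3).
E = 325;  F = -270;  G = 226

Partials: r_u = (1, 0, 6*v), r_v = (0, 1, 6*u). As functions of (u, v):
  E = r_u · r_u = 36*v^2 + 1,
  F = r_u · r_v = 36*u*v,
  G = r_v · r_v = 36*u^2 + 1.
Evaluating at (u, v) = (5/2, -3): E = 325, F = -270, G = 226.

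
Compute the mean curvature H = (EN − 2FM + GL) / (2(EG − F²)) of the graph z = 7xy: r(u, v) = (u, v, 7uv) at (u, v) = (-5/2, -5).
H = -34300*sqrt(681)/12521547

With E = 49*v^2 + 1, F = 49*u*v, G = 49*u^2 + 1, L = 0, M = 7/sqrt(49*u^2 + 49*v^2 + 1), N = 0, assemble
  H = (EN − 2FM + GL) / (2(EG − F²)) = -343*u*v/(49*u^2 + 49*v^2 + 1)^(3/2).
At (u, v) = (-5/2, -5): H = -34300*sqrt(681)/12521547.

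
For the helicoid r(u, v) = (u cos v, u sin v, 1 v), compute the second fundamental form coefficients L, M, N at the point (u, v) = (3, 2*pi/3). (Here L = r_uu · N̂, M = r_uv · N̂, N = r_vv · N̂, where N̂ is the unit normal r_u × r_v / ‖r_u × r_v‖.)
L = 0;  M = -sqrt(10)/10;  N = 0

Compute the unit normal N̂(u, v) = (sin(v)/sqrt(u^2 + 1), -cos(v)/sqrt(u^2 + 1), u/sqrt(u^2 + 1)), and the second partials r_uu, r_uv, r_vv. Take dot products:
  L(u, v) = r_uu · N̂ = 0,
  M(u, v) = r_uv · N̂ = -1/sqrt(u^2 + 1),
  N(u, v) = r_vv · N̂ = 0.
Evaluating at (u, v) = (3, 2*pi/3):
  L = 0, M = -sqrt(10)/10, N = 0.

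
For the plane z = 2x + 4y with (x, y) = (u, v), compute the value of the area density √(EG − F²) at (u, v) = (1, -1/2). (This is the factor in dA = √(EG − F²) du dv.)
√(EG − F²)|_{(1, -1/2)} = sqrt(21)

E = 5, F = 8, G = 17, so EG − F² = 21. Taking the positive square root: √(EG − F²) = sqrt(21). At (u, v) = (1, -1/2): sqrt(21).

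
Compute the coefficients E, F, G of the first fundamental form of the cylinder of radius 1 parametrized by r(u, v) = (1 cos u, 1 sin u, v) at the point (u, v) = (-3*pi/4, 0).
E = 1;  F = 0;  G = 1

Partials: r_u = (-sin(u), cos(u), 0), r_v = (0, 0, 1). As functions of (u, v):
  E = r_u · r_u = 1,
  F = r_u · r_v = 0,
  G = r_v · r_v = 1.
Evaluating at (u, v) = (-3*pi/4, 0): E = 1, F = 0, G = 1.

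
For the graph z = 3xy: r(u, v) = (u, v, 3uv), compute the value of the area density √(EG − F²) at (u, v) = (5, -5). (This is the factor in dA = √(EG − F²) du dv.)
√(EG − F²)|_{(5, -5)} = sqrt(451)

E = 9*v^2 + 1, F = 9*u*v, G = 9*u^2 + 1, so EG − F² = 9*u^2 + 9*v^2 + 1. Taking the positive square root: √(EG − F²) = sqrt(9*u^2 + 9*v^2 + 1). At (u, v) = (5, -5): sqrt(451).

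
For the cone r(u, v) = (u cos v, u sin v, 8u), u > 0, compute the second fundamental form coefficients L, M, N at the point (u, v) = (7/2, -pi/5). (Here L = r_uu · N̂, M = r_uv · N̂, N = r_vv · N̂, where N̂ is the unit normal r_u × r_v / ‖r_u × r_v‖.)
L = 0;  M = 0;  N = 28*sqrt(65)/65

Compute the unit normal N̂(u, v) = (-8*sqrt(65)*u*cos(v)/(65*Abs(u)), -8*sqrt(65)*u*sin(v)/(65*Abs(u)), sqrt(65)*u/(65*Abs(u))), and the second partials r_uu, r_uv, r_vv. Take dot products:
  L(u, v) = r_uu · N̂ = 0,
  M(u, v) = r_uv · N̂ = 0,
  N(u, v) = r_vv · N̂ = 8*sqrt(65)*u^2/(65*Abs(u)).
Evaluating at (u, v) = (7/2, -pi/5):
  L = 0, M = 0, N = 28*sqrt(65)/65.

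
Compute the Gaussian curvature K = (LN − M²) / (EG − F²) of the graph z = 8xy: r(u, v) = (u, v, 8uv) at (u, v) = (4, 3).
K = -64/2563201

Coefficients of the first fundamental form: E = 64*v^2 + 1, F = 64*u*v, G = 64*u^2 + 1.
Coefficients of the second fundamental form: L = 0, M = 8/sqrt(64*u^2 + 64*v^2 + 1), N = 0.
Assemble K = (LN − M²)/(EG − F²) = -64/(4096*u^4 + 8192*u^2*v^2 + 128*u^2 + 4096*v^4 + 128*v^2 + 1). At (u, v) = (4, 3): K = -64/2563201.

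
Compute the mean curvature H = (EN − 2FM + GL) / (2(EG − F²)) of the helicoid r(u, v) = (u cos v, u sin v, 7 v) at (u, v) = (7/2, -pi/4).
H = 0

With E = 1, F = 0, G = u^2 + 49, L = 0, M = -7/sqrt(u^2 + 49), N = 0, assemble
  H = (EN − 2FM + GL) / (2(EG − F²)) = 0.
At (u, v) = (7/2, -pi/4): H = 0.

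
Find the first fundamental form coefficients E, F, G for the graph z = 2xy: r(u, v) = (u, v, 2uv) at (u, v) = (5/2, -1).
E = 5;  F = -10;  G = 26

Partials: r_u = (1, 0, 2*v), r_v = (0, 1, 2*u). As functions of (u, v):
  E = r_u · r_u = 4*v^2 + 1,
  F = r_u · r_v = 4*u*v,
  G = r_v · r_v = 4*u^2 + 1.
Evaluating at (u, v) = (5/2, -1): E = 5, F = -10, G = 26.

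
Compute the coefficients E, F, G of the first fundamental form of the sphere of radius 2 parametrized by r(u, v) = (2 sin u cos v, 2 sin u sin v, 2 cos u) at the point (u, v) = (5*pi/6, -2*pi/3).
E = 4;  F = 0;  G = 1

Partials: r_u = (2*cos(u)*cos(v), 2*sin(v)*cos(u), -2*sin(u)), r_v = (-2*sin(u)*sin(v), 2*sin(u)*cos(v), 0). As functions of (u, v):
  E = r_u · r_u = 4,
  F = r_u · r_v = 0,
  G = r_v · r_v = 4*sin(u)^2.
Evaluating at (u, v) = (5*pi/6, -2*pi/3): E = 4, F = 0, G = 1.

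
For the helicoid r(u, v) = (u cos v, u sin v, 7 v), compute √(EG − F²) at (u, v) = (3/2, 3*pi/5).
√(EG − F²)|_{(3/2, 3*pi/5)} = sqrt(205)/2

E = 1, F = 0, G = u^2 + 49; EG − F² = u^2 + 49; √(EG − F²) = sqrt(u^2 + 49). At the given point: sqrt(205)/2.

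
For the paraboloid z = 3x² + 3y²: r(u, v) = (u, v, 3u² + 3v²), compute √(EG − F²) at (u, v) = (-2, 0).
√(EG − F²)|_{(-2, 0)} = sqrt(145)

E = 36*u^2 + 1, F = 36*u*v, G = 36*v^2 + 1; EG − F² = 36*u^2 + 36*v^2 + 1; √(EG − F²) = sqrt(36*u^2 + 36*v^2 + 1). At the given point: sqrt(145).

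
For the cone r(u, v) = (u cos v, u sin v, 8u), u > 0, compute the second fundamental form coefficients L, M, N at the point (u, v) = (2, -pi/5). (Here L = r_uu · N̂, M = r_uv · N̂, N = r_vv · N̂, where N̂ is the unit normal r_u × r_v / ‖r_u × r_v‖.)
L = 0;  M = 0;  N = 16*sqrt(65)/65

Compute the unit normal N̂(u, v) = (-8*sqrt(65)*u*cos(v)/(65*Abs(u)), -8*sqrt(65)*u*sin(v)/(65*Abs(u)), sqrt(65)*u/(65*Abs(u))), and the second partials r_uu, r_uv, r_vv. Take dot products:
  L(u, v) = r_uu · N̂ = 0,
  M(u, v) = r_uv · N̂ = 0,
  N(u, v) = r_vv · N̂ = 8*sqrt(65)*u^2/(65*Abs(u)).
Evaluating at (u, v) = (2, -pi/5):
  L = 0, M = 0, N = 16*sqrt(65)/65.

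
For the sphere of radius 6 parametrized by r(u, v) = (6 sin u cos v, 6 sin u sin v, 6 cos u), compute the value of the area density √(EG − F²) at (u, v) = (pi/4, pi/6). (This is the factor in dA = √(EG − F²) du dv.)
√(EG − F²)|_{(pi/4, pi/6)} = 18*sqrt(2)

E = 36, F = 0, G = 36*sin(u)^2, so EG − F² = 1296*sin(u)^2. Taking the positive square root: √(EG − F²) = 36*Abs(sin(u)). At (u, v) = (pi/4, pi/6): 18*sqrt(2).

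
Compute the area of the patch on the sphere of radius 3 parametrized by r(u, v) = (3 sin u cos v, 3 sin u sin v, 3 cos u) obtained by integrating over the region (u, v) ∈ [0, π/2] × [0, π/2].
Area = 9*pi/2

Area = ∫∫ √(EG − F²) du dv with √(EG − F²) = 9*Abs(sin(u)). Integrating over [0, π/2] × [0, π/2] gives 9*pi/2.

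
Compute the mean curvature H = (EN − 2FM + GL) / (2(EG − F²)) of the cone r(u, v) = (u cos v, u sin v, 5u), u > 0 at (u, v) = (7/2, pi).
H = 5*sqrt(26)/182

With E = 26, F = 0, G = u^2, L = 0, M = 0, N = 5*sqrt(26)*u^2/(26*Abs(u)), assemble
  H = (EN − 2FM + GL) / (2(EG − F²)) = 5*sqrt(26)/(52*Abs(u)).
At (u, v) = (7/2, pi): H = 5*sqrt(26)/182.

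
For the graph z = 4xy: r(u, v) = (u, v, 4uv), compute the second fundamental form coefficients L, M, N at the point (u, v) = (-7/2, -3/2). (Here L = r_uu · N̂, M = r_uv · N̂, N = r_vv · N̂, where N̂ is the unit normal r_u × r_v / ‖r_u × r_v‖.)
L = 0;  M = 4*sqrt(233)/233;  N = 0

Compute the unit normal N̂(u, v) = (-4*v/sqrt(16*u^2 + 16*v^2 + 1), -4*u/sqrt(16*u^2 + 16*v^2 + 1), 1/sqrt(16*u^2 + 16*v^2 + 1)), and the second partials r_uu, r_uv, r_vv. Take dot products:
  L(u, v) = r_uu · N̂ = 0,
  M(u, v) = r_uv · N̂ = 4/sqrt(16*u^2 + 16*v^2 + 1),
  N(u, v) = r_vv · N̂ = 0.
Evaluating at (u, v) = (-7/2, -3/2):
  L = 0, M = 4*sqrt(233)/233, N = 0.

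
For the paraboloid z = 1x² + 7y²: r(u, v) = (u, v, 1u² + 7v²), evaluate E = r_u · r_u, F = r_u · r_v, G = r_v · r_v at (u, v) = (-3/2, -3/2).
E = 10;  F = 63;  G = 442

Partials: r_u = (1, 0, 2*u), r_v = (0, 1, 14*v). As functions of (u, v):
  E = r_u · r_u = 4*u^2 + 1,
  F = r_u · r_v = 28*u*v,
  G = r_v · r_v = 196*v^2 + 1.
Evaluating at (u, v) = (-3/2, -3/2): E = 10, F = 63, G = 442.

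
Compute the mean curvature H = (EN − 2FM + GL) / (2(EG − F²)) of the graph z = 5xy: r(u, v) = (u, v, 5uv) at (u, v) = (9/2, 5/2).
H = -5625*sqrt(2654)/3521858

With E = 25*v^2 + 1, F = 25*u*v, G = 25*u^2 + 1, L = 0, M = 5/sqrt(25*u^2 + 25*v^2 + 1), N = 0, assemble
  H = (EN − 2FM + GL) / (2(EG − F²)) = -125*u*v/(25*u^2 + 25*v^2 + 1)^(3/2).
At (u, v) = (9/2, 5/2): H = -5625*sqrt(2654)/3521858.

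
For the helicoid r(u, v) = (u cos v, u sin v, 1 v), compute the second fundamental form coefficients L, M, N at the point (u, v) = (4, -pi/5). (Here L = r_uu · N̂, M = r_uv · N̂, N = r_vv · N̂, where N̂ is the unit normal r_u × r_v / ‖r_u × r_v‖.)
L = 0;  M = -sqrt(17)/17;  N = 0

Compute the unit normal N̂(u, v) = (sin(v)/sqrt(u^2 + 1), -cos(v)/sqrt(u^2 + 1), u/sqrt(u^2 + 1)), and the second partials r_uu, r_uv, r_vv. Take dot products:
  L(u, v) = r_uu · N̂ = 0,
  M(u, v) = r_uv · N̂ = -1/sqrt(u^2 + 1),
  N(u, v) = r_vv · N̂ = 0.
Evaluating at (u, v) = (4, -pi/5):
  L = 0, M = -sqrt(17)/17, N = 0.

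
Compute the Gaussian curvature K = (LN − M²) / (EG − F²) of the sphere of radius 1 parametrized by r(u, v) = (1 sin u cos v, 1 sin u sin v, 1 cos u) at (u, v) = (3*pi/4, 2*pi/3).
K = 1

Coefficients of the first fundamental form: E = 1, F = 0, G = sin(u)^2.
Coefficients of the second fundamental form: L = -sin(u)/Abs(sin(u)), M = 0, N = -sin(u)^3/Abs(sin(u)).
Assemble K = (LN − M²)/(EG − F²) = 1. At (u, v) = (3*pi/4, 2*pi/3): K = 1.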